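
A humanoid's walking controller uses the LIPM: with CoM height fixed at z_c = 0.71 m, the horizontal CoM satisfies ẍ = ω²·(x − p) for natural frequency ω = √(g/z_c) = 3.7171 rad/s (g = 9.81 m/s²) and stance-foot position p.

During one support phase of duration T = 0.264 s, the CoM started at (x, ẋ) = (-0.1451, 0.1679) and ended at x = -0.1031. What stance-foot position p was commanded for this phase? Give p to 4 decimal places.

ωT = 3.7171·0.264 = 0.981314; cosh(ωT) = 1.521389, sinh(ωT) = 1.146571
x(T) = p + (x₀−p)·cosh(ωT) + (ẋ₀/ω)·sinh(ωT) ⇒ p·(1 − cosh) = x(T) − x₀·cosh − (ẋ₀/ω)·sinh
numerator   = -0.1031 − (-0.1451)·1.521389 − (0.1679/3.7171)·1.146571 = 0.065863
denominator = 1 − 1.521389 = -0.521389
p = 0.065863 / -0.521389 = -0.1263

p = -0.1263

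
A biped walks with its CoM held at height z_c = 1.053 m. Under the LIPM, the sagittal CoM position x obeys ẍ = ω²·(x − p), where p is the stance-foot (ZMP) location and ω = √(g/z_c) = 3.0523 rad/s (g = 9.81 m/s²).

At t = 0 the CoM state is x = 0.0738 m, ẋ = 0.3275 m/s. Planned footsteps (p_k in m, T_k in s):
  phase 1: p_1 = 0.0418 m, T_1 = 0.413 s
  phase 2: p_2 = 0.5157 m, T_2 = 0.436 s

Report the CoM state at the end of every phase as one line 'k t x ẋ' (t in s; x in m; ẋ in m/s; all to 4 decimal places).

phase 1: p=0.0418, T=0.413, ωT=1.260600, cosh=1.905510, sinh=1.622027; start (x,ẋ)=(0.073800, 0.327500) → end (x,ẋ)=(0.276814, 0.782484)
phase 2: p=0.5157, T=0.436, ωT=1.330803, cosh=2.024173, sinh=1.759908; start (x,ẋ)=(0.276814, 0.782484) → end (x,ẋ)=(0.483320, 0.300640)

1 0.4130 0.2768 0.7825
2 0.8490 0.4833 0.3006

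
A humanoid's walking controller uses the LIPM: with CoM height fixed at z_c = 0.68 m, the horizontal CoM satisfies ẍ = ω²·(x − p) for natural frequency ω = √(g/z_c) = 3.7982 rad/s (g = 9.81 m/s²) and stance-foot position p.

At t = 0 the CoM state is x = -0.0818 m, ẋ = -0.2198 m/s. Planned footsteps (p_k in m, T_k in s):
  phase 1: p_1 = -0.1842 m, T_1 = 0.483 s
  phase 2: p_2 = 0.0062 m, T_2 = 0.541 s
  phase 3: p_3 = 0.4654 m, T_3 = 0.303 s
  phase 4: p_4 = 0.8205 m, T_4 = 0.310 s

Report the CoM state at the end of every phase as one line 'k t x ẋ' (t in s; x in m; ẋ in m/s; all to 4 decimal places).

1 0.4830 -0.0320 0.4810
2 1.0240 0.3409 1.3514
3 1.3270 0.7549 1.6768
4 1.6370 1.3525 2.6139

phase 1: p=-0.1842, T=0.483, ωT=1.834531, cosh=3.210941, sinh=3.051253; start (x,ẋ)=(-0.081800, -0.219800) → end (x,ẋ)=(-0.031974, 0.480976)
phase 2: p=0.0062, T=0.541, ωT=2.054826, cosh=3.966798, sinh=3.838683; start (x,ẋ)=(-0.031974, 0.480976) → end (x,ẋ)=(0.340874, 1.351353)
phase 3: p=0.4654, T=0.303, ωT=1.150855, cosh=1.738630, sinh=1.422263; start (x,ẋ)=(0.340874, 1.351353) → end (x,ẋ)=(0.754919, 1.676806)
phase 4: p=0.8205, T=0.310, ωT=1.177442, cosh=1.777063, sinh=1.468997; start (x,ẋ)=(0.754919, 1.676806) → end (x,ẋ)=(1.352481, 2.613875)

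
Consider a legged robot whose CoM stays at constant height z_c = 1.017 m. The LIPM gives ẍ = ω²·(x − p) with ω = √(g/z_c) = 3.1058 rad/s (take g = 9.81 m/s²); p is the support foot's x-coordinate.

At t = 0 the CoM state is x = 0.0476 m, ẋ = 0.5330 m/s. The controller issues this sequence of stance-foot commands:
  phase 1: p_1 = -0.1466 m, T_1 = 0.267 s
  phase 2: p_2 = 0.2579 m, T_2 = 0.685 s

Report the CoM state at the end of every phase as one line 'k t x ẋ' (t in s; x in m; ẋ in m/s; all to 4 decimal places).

phase 1: p=-0.1466, T=0.267, ωT=0.829249, cosh=1.363987, sinh=0.927610; start (x,ẋ)=(0.047600, 0.533000) → end (x,ẋ)=(0.277477, 1.286489)
phase 2: p=0.2579, T=0.685, ωT=2.127473, cosh=4.256384, sinh=4.137246; start (x,ẋ)=(0.277477, 1.286489) → end (x,ẋ)=(2.054965, 5.727350)

1 0.2670 0.2775 1.2865
2 0.9520 2.0550 5.7274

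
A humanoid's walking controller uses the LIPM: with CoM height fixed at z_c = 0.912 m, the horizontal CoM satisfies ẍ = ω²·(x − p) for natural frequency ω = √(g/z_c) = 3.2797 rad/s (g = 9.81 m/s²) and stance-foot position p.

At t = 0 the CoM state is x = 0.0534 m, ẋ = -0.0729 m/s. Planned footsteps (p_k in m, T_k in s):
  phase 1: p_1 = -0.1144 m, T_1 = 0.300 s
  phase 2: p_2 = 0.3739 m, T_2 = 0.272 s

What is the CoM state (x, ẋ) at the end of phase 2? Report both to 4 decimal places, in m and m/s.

x = 0.1677, ẋ = -0.1154

phase 1: p=-0.1144, T=0.300, ωT=0.983910, cosh=1.524371, sinh=1.150524; start (x,ẋ)=(0.053400, -0.072900) → end (x,ẋ)=(0.115816, 0.522046)
phase 2: p=0.3739, T=0.272, ωT=0.892078, cosh=1.425000, sinh=1.015196; start (x,ẋ)=(0.115816, 0.522046) → end (x,ẋ)=(0.167724, -0.115387)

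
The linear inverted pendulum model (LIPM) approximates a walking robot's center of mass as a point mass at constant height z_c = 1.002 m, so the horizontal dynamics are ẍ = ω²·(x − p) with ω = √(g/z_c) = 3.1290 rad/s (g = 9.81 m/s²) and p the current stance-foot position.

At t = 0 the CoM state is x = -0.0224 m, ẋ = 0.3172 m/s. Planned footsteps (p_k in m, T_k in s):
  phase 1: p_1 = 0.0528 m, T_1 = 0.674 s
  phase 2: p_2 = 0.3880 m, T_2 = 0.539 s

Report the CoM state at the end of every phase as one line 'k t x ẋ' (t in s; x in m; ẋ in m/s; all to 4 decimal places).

1 0.6740 0.1499 0.3709
2 1.2130 0.0322 -0.9067

phase 1: p=0.0528, T=0.674, ωT=2.108946, cosh=4.180459, sinh=4.059093; start (x,ẋ)=(-0.022400, 0.317200) → end (x,ẋ)=(0.149917, 0.370934)
phase 2: p=0.3880, T=0.539, ωT=1.686531, cosh=2.792937, sinh=2.607776; start (x,ẋ)=(0.149917, 0.370934) → end (x,ẋ)=(0.032193, -0.906699)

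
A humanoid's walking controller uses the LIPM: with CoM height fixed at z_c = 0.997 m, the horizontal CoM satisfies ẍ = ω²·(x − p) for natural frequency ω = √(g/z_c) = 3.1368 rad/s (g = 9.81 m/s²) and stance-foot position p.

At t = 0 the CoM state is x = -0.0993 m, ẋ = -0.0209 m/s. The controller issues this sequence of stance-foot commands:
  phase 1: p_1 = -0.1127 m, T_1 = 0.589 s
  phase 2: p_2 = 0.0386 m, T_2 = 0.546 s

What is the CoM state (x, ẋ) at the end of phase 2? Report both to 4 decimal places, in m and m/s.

x = -0.2757, ẋ = -0.9020

phase 1: p=-0.1127, T=0.589, ωT=1.847575, cosh=3.251018, sinh=3.093399; start (x,ẋ)=(-0.099300, -0.020900) → end (x,ẋ)=(-0.089747, 0.062079)
phase 2: p=0.0386, T=0.546, ωT=1.712693, cosh=2.862125, sinh=2.681745; start (x,ẋ)=(-0.089747, 0.062079) → end (x,ẋ)=(-0.275672, -0.901992)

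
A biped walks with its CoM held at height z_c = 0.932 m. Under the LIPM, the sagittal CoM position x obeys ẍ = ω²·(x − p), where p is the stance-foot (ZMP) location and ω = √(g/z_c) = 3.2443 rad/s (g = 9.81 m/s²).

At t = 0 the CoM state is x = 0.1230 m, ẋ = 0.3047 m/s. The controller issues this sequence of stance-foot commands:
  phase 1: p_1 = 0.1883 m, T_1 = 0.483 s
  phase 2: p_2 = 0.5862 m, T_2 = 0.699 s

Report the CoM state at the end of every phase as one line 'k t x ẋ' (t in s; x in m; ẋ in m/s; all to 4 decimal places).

1 0.4830 0.2403 0.2764
2 1.1820 -0.6953 -4.0126

phase 1: p=0.1883, T=0.483, ωT=1.566997, cosh=2.500453, sinh=2.291782; start (x,ẋ)=(0.123000, 0.304700) → end (x,ẋ)=(0.240261, 0.276368)
phase 2: p=0.5862, T=0.699, ωT=2.267766, cosh=4.880671, sinh=4.777128; start (x,ẋ)=(0.240261, 0.276368) → end (x,ẋ)=(-0.695270, -4.012649)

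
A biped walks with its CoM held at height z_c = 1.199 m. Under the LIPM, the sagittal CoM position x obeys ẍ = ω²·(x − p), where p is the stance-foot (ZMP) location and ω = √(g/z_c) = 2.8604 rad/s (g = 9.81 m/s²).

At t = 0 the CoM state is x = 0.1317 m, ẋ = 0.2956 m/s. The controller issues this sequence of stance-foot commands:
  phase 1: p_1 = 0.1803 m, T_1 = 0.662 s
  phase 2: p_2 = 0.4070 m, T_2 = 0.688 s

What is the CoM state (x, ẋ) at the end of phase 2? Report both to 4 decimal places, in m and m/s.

phase 1: p=0.1803, T=0.662, ωT=1.893585, cosh=3.396836, sinh=3.246305; start (x,ẋ)=(0.131700, 0.295600) → end (x,ẋ)=(0.350694, 0.552818)
phase 2: p=0.4070, T=0.688, ωT=1.967955, cosh=3.647886, sinh=3.508143; start (x,ẋ)=(0.350694, 0.552818) → end (x,ẋ)=(0.879607, 1.451604)

x = 0.8796, ẋ = 1.4516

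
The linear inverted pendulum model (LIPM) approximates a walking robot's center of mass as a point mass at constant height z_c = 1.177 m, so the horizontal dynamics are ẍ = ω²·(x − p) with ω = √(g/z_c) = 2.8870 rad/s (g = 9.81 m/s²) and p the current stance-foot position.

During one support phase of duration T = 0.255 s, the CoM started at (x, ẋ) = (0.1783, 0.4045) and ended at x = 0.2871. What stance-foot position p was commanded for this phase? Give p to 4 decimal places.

ωT = 2.8870·0.255 = 0.736185; cosh(ωT) = 1.283446, sinh(ωT) = 0.804509
x(T) = p + (x₀−p)·cosh(ωT) + (ẋ₀/ω)·sinh(ωT) ⇒ p·(1 − cosh) = x(T) − x₀·cosh − (ẋ₀/ω)·sinh
numerator   = 0.2871 − (0.1783)·1.283446 − (0.4045/2.8870)·0.804509 = -0.054459
denominator = 1 − 1.283446 = -0.283446
p = -0.054459 / -0.283446 = 0.1921

p = 0.1921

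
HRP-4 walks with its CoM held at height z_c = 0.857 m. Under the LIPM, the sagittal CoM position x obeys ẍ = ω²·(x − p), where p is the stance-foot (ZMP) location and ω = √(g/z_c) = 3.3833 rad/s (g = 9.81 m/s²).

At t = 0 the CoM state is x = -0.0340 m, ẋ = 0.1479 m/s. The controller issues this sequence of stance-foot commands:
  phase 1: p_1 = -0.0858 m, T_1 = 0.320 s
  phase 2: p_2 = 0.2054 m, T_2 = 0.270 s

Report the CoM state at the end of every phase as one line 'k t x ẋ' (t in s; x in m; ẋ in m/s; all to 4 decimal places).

1 0.3200 0.0566 0.4724
2 0.5900 0.1361 0.1570

phase 1: p=-0.0858, T=0.320, ωT=1.082656, cosh=1.645603, sinh=1.306908; start (x,ẋ)=(-0.034000, 0.147900) → end (x,ẋ)=(0.056573, 0.472427)
phase 2: p=0.2054, T=0.270, ωT=0.913491, cosh=1.447066, sinh=1.045944; start (x,ẋ)=(0.056573, 0.472427) → end (x,ẋ)=(0.136088, 0.156973)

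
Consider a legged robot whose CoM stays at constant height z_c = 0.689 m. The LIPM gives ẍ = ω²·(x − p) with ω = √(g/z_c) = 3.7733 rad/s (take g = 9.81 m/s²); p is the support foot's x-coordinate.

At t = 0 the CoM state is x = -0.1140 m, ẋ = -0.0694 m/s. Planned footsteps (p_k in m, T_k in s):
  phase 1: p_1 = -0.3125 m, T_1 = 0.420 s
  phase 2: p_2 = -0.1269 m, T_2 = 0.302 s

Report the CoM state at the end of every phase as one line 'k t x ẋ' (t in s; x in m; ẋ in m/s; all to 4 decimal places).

phase 1: p=-0.3125, T=0.420, ωT=1.584786, cosh=2.541619, sinh=2.336628; start (x,ẋ)=(-0.114000, -0.069400) → end (x,ẋ)=(0.149035, 1.573746)
phase 2: p=-0.1269, T=0.302, ωT=1.139537, cosh=1.722644, sinh=1.402676; start (x,ẋ)=(0.149035, 1.573746) → end (x,ẋ)=(0.933458, 4.171451)

1 0.4200 0.1490 1.5737
2 0.7220 0.9335 4.1715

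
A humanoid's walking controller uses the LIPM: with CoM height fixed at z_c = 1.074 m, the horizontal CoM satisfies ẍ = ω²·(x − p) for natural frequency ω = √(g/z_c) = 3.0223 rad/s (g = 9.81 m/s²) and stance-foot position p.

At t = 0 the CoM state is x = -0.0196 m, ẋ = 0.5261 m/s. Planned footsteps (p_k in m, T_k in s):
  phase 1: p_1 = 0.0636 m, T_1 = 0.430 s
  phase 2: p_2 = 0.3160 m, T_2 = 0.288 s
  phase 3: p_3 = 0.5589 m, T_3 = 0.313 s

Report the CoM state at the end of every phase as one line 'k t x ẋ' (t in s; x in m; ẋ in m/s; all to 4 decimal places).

phase 1: p=0.0636, T=0.430, ωT=1.299589, cosh=1.970216, sinh=1.697573; start (x,ẋ)=(-0.019600, 0.526100) → end (x,ẋ)=(0.195179, 0.609667)
phase 2: p=0.3160, T=0.288, ωT=0.870422, cosh=1.403347, sinh=0.984572; start (x,ẋ)=(0.195179, 0.609667) → end (x,ẋ)=(0.345057, 0.496051)
phase 3: p=0.5589, T=0.313, ωT=0.945980, cosh=1.481817, sinh=1.093518; start (x,ẋ)=(0.345057, 0.496051) → end (x,ẋ)=(0.421503, 0.028319)

1 0.4300 0.1952 0.6097
2 0.7180 0.3451 0.4961
3 1.0310 0.4215 0.0283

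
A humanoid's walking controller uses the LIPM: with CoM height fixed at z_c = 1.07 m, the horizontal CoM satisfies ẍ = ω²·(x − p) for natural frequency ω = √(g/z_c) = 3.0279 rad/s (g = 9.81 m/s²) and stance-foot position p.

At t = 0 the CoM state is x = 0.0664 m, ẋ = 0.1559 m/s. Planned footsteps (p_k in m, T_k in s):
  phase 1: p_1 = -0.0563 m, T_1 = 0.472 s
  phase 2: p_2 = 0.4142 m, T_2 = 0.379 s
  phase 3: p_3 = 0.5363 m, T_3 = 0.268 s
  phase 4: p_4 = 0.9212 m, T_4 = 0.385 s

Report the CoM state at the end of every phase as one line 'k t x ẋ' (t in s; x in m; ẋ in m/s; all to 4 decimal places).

phase 1: p=-0.0563, T=0.472, ωT=1.429169, cosh=2.207368, sinh=1.967860; start (x,ẋ)=(0.066400, 0.155900) → end (x,ẋ)=(0.315865, 1.075234)
phase 2: p=0.4142, T=0.379, ωT=1.147574, cosh=1.733973, sinh=1.416567; start (x,ẋ)=(0.315865, 1.075234) → end (x,ẋ)=(0.746725, 1.442646)
phase 3: p=0.5363, T=0.268, ωT=0.811477, cosh=1.347716, sinh=0.903515; start (x,ẋ)=(0.746725, 1.442646) → end (x,ẋ)=(1.250374, 2.519949)
phase 4: p=0.9212, T=0.385, ωT=1.165741, cosh=1.759996, sinh=1.448305; start (x,ẋ)=(1.250374, 2.519949) → end (x,ẋ)=(2.705887, 5.878635)

1 0.4720 0.3159 1.0752
2 0.8510 0.7467 1.4426
3 1.1190 1.2504 2.5199
4 1.5040 2.7059 5.8786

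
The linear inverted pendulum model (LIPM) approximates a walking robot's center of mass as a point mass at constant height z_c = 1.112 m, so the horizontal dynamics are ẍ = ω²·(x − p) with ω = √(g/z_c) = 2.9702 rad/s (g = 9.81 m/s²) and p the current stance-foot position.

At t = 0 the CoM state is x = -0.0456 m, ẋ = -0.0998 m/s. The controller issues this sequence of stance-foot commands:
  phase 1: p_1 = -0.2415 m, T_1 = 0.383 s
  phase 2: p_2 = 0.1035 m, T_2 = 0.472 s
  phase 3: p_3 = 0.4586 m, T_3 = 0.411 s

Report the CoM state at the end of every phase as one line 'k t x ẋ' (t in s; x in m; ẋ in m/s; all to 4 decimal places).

1 0.3830 0.0484 0.6426
2 0.8550 0.3977 1.0722
3 1.2660 0.9049 1.6954

phase 1: p=-0.2415, T=0.383, ωT=1.137587, cosh=1.719912, sinh=1.399320; start (x,ẋ)=(-0.045600, -0.099800) → end (x,ẋ)=(0.048413, 0.642564)
phase 2: p=0.1035, T=0.472, ωT=1.401934, cosh=2.154586, sinh=1.908466; start (x,ẋ)=(0.048413, 0.642564) → end (x,ẋ)=(0.397682, 1.072197)
phase 3: p=0.4586, T=0.411, ωT=1.220752, cosh=1.842372, sinh=1.547364; start (x,ẋ)=(0.397682, 1.072197) → end (x,ẋ)=(0.904941, 1.695408)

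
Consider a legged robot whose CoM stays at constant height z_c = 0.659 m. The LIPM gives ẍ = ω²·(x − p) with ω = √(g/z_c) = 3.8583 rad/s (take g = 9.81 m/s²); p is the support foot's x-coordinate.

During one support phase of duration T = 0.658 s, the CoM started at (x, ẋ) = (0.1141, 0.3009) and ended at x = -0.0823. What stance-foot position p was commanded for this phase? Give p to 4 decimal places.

p = 0.2420

ωT = 3.8583·0.658 = 2.538761; cosh(ωT) = 6.371470, sinh(ωT) = 6.292506
x(T) = p + (x₀−p)·cosh(ωT) + (ẋ₀/ω)·sinh(ωT) ⇒ p·(1 − cosh) = x(T) − x₀·cosh − (ẋ₀/ω)·sinh
numerator   = -0.0823 − (0.1141)·6.371470 − (0.3009/3.8583)·6.292506 = -1.300023
denominator = 1 − 6.371470 = -5.371470
p = -1.300023 / -5.371470 = 0.2420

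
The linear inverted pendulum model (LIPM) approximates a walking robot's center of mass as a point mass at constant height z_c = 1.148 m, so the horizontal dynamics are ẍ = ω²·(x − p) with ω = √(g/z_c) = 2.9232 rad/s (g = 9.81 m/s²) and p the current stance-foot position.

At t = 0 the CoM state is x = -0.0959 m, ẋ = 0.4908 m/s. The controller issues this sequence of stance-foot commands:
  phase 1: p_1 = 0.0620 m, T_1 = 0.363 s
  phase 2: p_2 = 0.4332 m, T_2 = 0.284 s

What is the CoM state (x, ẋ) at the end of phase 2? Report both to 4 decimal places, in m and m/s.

x = -0.0649, ẋ = -0.8392

phase 1: p=0.0620, T=0.363, ωT=1.061122, cosh=1.617839, sinh=1.271771; start (x,ẋ)=(-0.095900, 0.490800) → end (x,ẋ)=(0.020071, 0.207020)
phase 2: p=0.4332, T=0.284, ωT=0.830189, cosh=1.364859, sinh=0.928892; start (x,ẋ)=(0.020071, 0.207020) → end (x,ẋ)=(-0.064879, -0.839231)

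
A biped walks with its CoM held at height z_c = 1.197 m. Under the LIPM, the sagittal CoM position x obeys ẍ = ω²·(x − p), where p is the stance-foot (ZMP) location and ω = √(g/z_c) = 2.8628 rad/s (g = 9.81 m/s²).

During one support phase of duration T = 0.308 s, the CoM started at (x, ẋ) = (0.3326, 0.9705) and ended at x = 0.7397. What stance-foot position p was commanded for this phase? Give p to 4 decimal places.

ωT = 2.8628·0.308 = 0.881742; cosh(ωT) = 1.414582, sinh(ωT) = 1.000522
x(T) = p + (x₀−p)·cosh(ωT) + (ẋ₀/ω)·sinh(ωT) ⇒ p·(1 − cosh) = x(T) − x₀·cosh − (ẋ₀/ω)·sinh
numerator   = 0.7397 − (0.3326)·1.414582 − (0.9705/2.8628)·1.000522 = -0.069971
denominator = 1 − 1.414582 = -0.414582
p = -0.069971 / -0.414582 = 0.1688

p = 0.1688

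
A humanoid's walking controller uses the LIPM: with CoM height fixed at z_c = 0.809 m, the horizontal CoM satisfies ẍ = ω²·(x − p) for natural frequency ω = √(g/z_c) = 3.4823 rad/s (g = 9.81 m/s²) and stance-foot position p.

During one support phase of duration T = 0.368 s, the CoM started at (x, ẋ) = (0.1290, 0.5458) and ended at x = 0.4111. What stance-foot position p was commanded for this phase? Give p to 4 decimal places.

p = 0.1060

ωT = 3.4823·0.368 = 1.281486; cosh(ωT) = 1.939807, sinh(ωT) = 1.662183
x(T) = p + (x₀−p)·cosh(ωT) + (ẋ₀/ω)·sinh(ωT) ⇒ p·(1 − cosh) = x(T) − x₀·cosh − (ẋ₀/ω)·sinh
numerator   = 0.4111 − (0.1290)·1.939807 − (0.5458/3.4823)·1.662183 = -0.099658
denominator = 1 − 1.939807 = -0.939807
p = -0.099658 / -0.939807 = 0.1060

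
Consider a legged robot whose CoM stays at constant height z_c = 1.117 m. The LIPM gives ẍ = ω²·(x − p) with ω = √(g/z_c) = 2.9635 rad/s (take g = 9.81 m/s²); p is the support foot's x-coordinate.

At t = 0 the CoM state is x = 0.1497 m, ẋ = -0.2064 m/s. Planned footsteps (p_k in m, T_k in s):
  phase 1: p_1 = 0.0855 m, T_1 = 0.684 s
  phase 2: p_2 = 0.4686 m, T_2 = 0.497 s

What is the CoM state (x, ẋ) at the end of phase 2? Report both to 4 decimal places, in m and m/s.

x = -0.4990, ẋ = -2.6191

phase 1: p=0.0855, T=0.684, ωT=2.027034, cosh=3.861631, sinh=3.729905; start (x,ẋ)=(0.149700, -0.206400) → end (x,ẋ)=(0.073639, -0.087401)
phase 2: p=0.4686, T=0.497, ωT=1.472859, cosh=2.295479, sinh=2.066210; start (x,ẋ)=(0.073639, -0.087401) → end (x,ẋ)=(-0.498964, -2.619061)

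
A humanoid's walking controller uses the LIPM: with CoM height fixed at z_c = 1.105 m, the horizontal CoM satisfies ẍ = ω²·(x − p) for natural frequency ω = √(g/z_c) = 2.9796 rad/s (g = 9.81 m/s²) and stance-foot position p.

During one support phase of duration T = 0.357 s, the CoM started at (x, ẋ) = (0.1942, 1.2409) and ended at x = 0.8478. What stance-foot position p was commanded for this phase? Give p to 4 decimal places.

p = -0.0025

ωT = 2.9796·0.357 = 1.063717; cosh(ωT) = 1.621145, sinh(ωT) = 1.275975
x(T) = p + (x₀−p)·cosh(ωT) + (ẋ₀/ω)·sinh(ωT) ⇒ p·(1 − cosh) = x(T) − x₀·cosh − (ẋ₀/ω)·sinh
numerator   = 0.8478 − (0.1942)·1.621145 − (1.2409/2.9796)·1.275975 = 0.001574
denominator = 1 − 1.621145 = -0.621145
p = 0.001574 / -0.621145 = -0.0025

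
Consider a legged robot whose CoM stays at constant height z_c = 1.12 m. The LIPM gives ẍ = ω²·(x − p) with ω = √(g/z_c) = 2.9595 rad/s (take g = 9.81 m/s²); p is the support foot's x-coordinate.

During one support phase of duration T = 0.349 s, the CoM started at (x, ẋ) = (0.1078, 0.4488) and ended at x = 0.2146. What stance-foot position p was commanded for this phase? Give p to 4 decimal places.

p = 0.2438

ωT = 2.9595·0.349 = 1.032865; cosh(ωT) = 1.582545, sinh(ωT) = 1.226559
x(T) = p + (x₀−p)·cosh(ωT) + (ẋ₀/ω)·sinh(ωT) ⇒ p·(1 − cosh) = x(T) − x₀·cosh − (ẋ₀/ω)·sinh
numerator   = 0.2146 − (0.1078)·1.582545 − (0.4488/2.9595)·1.226559 = -0.142003
denominator = 1 − 1.582545 = -0.582545
p = -0.142003 / -0.582545 = 0.2438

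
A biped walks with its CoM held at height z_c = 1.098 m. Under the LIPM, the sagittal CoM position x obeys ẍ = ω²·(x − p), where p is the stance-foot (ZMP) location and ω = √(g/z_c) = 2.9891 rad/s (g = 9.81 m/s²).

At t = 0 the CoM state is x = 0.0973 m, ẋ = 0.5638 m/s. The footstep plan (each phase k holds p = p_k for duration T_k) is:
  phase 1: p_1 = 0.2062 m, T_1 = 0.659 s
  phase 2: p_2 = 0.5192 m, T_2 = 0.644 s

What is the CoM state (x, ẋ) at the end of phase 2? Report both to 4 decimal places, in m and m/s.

phase 1: p=0.2062, T=0.659, ωT=1.969817, cosh=3.654423, sinh=3.514941; start (x,ẋ)=(0.097300, 0.563800) → end (x,ẋ)=(0.471217, 0.916205)
phase 2: p=0.5192, T=0.644, ωT=1.924980, cosh=3.500446, sinh=3.354568; start (x,ẋ)=(0.471217, 0.916205) → end (x,ẋ)=(1.379463, 2.725991)

x = 1.3795, ẋ = 2.7260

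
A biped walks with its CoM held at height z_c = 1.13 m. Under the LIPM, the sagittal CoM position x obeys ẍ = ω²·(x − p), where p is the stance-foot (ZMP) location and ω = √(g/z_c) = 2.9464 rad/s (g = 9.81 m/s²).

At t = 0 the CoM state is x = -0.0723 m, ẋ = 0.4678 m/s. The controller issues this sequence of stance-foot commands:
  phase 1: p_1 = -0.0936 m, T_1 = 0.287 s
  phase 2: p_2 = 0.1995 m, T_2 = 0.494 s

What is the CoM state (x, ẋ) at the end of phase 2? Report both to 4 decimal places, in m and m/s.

x = 0.4293, ẋ = 0.9190

phase 1: p=-0.0936, T=0.287, ωT=0.845617, cosh=1.379353, sinh=0.950061; start (x,ẋ)=(-0.072300, 0.467800) → end (x,ẋ)=(0.086621, 0.704886)
phase 2: p=0.1995, T=0.494, ωT=1.455522, cosh=2.259999, sinh=2.026720; start (x,ẋ)=(0.086621, 0.704886) → end (x,ẋ)=(0.429259, 0.918983)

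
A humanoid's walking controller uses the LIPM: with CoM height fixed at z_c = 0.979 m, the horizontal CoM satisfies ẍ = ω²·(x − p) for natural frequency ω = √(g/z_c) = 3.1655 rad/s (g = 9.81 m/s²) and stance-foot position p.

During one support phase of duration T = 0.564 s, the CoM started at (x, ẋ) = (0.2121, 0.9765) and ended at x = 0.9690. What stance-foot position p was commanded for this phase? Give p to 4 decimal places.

p = 0.2783

ωT = 3.1655·0.564 = 1.785342; cosh(ωT) = 3.064679, sinh(ωT) = 2.896939
x(T) = p + (x₀−p)·cosh(ωT) + (ẋ₀/ω)·sinh(ωT) ⇒ p·(1 − cosh) = x(T) − x₀·cosh − (ẋ₀/ω)·sinh
numerator   = 0.9690 − (0.2121)·3.064679 − (0.9765/3.1655)·2.896939 = -0.574672
denominator = 1 − 3.064679 = -2.064679
p = -0.574672 / -2.064679 = 0.2783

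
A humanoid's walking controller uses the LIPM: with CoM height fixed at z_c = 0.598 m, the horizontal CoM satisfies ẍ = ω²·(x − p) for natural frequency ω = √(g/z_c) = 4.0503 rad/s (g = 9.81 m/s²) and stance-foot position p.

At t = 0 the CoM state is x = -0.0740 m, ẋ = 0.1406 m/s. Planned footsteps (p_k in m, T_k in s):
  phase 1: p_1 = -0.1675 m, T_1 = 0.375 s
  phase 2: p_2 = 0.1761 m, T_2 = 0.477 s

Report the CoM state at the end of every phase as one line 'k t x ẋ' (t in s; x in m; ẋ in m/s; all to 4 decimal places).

1 0.3750 0.1317 1.1598
2 0.8520 0.9873 3.4796

phase 1: p=-0.1675, T=0.375, ωT=1.518863, cosh=2.392994, sinh=2.174033; start (x,ẋ)=(-0.074000, 0.140600) → end (x,ẋ)=(0.131713, 1.159768)
phase 2: p=0.1761, T=0.477, ωT=1.931993, cosh=3.524057, sinh=3.379198; start (x,ẋ)=(0.131713, 1.159768) → end (x,ẋ)=(0.987282, 3.479577)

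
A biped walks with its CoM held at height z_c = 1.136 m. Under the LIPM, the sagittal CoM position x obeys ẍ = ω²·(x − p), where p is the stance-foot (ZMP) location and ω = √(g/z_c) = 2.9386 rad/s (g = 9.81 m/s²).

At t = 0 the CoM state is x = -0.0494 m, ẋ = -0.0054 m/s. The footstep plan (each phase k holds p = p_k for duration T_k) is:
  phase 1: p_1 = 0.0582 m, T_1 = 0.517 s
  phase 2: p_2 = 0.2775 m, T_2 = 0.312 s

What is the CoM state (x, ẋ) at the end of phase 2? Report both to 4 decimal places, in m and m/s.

x = -0.6706, ẋ = -2.5012

phase 1: p=0.0582, T=0.517, ωT=1.519256, cosh=2.393850, sinh=2.174976; start (x,ẋ)=(-0.049400, -0.005400) → end (x,ẋ)=(-0.203375, -0.700640)
phase 2: p=0.2775, T=0.312, ωT=0.916843, cosh=1.450580, sinh=1.050801; start (x,ẋ)=(-0.203375, -0.700640) → end (x,ẋ)=(-0.670587, -2.501221)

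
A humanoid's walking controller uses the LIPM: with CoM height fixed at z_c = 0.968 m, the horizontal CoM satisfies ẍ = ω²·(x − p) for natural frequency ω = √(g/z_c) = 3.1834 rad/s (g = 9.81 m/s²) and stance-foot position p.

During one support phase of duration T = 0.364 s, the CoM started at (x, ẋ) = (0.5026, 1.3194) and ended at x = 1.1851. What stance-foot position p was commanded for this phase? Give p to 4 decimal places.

p = 0.3862

ωT = 3.1834·0.364 = 1.158758; cosh(ωT) = 1.749924, sinh(ωT) = 1.436048
x(T) = p + (x₀−p)·cosh(ωT) + (ẋ₀/ω)·sinh(ωT) ⇒ p·(1 − cosh) = x(T) − x₀·cosh − (ẋ₀/ω)·sinh
numerator   = 1.1851 − (0.5026)·1.749924 − (1.3194/3.1834)·1.436048 = -0.289600
denominator = 1 − 1.749924 = -0.749924
p = -0.289600 / -0.749924 = 0.3862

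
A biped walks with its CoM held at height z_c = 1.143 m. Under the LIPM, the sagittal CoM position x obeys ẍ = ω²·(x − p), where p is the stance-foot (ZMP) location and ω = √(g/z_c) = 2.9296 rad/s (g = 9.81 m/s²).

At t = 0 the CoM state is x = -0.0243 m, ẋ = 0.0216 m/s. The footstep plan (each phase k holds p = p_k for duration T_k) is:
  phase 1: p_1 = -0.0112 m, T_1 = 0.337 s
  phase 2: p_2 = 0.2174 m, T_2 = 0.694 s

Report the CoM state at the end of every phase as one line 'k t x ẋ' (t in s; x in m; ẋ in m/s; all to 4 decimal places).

phase 1: p=-0.0112, T=0.337, ωT=0.987275, cosh=1.528251, sinh=1.155660; start (x,ẋ)=(-0.024300, 0.021600) → end (x,ẋ)=(-0.022699, -0.011341)
phase 2: p=0.2174, T=0.694, ωT=2.033142, cosh=3.884487, sinh=3.753564; start (x,ẋ)=(-0.022699, -0.011341) → end (x,ẋ)=(-0.729794, -2.684294)

1 0.3370 -0.0227 -0.0113
2 1.0310 -0.7298 -2.6843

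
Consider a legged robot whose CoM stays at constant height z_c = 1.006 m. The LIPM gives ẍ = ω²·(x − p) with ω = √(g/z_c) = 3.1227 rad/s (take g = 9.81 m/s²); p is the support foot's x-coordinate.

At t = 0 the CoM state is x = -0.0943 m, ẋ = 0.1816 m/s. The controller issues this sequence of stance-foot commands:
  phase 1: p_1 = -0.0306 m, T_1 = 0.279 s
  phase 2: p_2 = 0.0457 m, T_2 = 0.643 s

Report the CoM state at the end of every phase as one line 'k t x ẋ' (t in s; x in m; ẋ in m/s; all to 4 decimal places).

1 0.2790 -0.0627 0.0589
2 0.9220 -0.2963 -1.0147

phase 1: p=-0.0306, T=0.279, ωT=0.871233, cosh=1.404146, sinh=0.985711; start (x,ẋ)=(-0.094300, 0.181600) → end (x,ẋ)=(-0.062720, 0.058919)
phase 2: p=0.0457, T=0.643, ωT=2.007896, cosh=3.790951, sinh=3.656680; start (x,ẋ)=(-0.062720, 0.058919) → end (x,ẋ)=(-0.296322, -1.014660)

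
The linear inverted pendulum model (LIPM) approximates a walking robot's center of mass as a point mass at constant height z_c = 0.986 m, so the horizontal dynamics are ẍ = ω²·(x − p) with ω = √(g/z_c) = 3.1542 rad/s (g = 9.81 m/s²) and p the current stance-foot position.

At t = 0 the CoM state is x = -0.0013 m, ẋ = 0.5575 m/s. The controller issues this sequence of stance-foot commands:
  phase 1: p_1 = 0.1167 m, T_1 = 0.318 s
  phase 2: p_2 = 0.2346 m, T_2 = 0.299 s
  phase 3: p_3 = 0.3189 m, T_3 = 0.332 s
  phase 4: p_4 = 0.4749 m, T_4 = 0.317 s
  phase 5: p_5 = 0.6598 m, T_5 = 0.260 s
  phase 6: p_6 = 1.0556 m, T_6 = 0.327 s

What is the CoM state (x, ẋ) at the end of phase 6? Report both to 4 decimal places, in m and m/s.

x = -0.9313, ẋ = -5.6910

phase 1: p=0.1167, T=0.318, ωT=1.003036, cosh=1.546655, sinh=1.179891; start (x,ẋ)=(-0.001300, 0.557500) → end (x,ẋ)=(0.142739, 0.423110)
phase 2: p=0.2346, T=0.299, ωT=0.943106, cosh=1.478681, sinh=1.089264; start (x,ẋ)=(0.142739, 0.423110) → end (x,ẋ)=(0.244882, 0.310031)
phase 3: p=0.3189, T=0.332, ωT=1.047194, cosh=1.600283, sinh=1.249362; start (x,ẋ)=(0.244882, 0.310031) → end (x,ẋ)=(0.323252, 0.204453)
phase 4: p=0.4749, T=0.317, ωT=0.999881, cosh=1.542941, sinh=1.175018; start (x,ẋ)=(0.323252, 0.204453) → end (x,ẋ)=(0.317080, -0.246585)
phase 5: p=0.6598, T=0.260, ωT=0.820092, cosh=1.355550, sinh=0.915159; start (x,ẋ)=(0.317080, -0.246585) → end (x,ẋ)=(0.123682, -1.323552)
phase 6: p=1.0556, T=0.327, ωT=1.031423, cosh=1.580777, sinh=1.224278; start (x,ẋ)=(0.123682, -1.323552) → end (x,ẋ)=(-0.931281, -5.690953)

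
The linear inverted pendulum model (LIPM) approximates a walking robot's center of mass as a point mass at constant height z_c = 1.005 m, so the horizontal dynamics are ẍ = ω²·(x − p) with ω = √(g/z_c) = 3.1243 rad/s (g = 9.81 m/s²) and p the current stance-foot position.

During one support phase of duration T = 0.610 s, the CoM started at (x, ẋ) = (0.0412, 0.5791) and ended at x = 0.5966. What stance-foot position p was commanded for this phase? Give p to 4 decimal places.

ωT = 3.1243·0.610 = 1.905823; cosh(ωT) = 3.436820, sinh(ωT) = 3.288120
x(T) = p + (x₀−p)·cosh(ωT) + (ẋ₀/ω)·sinh(ωT) ⇒ p·(1 − cosh) = x(T) − x₀·cosh − (ẋ₀/ω)·sinh
numerator   = 0.5966 − (0.0412)·3.436820 − (0.5791/3.1243)·3.288120 = -0.154462
denominator = 1 − 3.436820 = -2.436820
p = -0.154462 / -2.436820 = 0.0634

p = 0.0634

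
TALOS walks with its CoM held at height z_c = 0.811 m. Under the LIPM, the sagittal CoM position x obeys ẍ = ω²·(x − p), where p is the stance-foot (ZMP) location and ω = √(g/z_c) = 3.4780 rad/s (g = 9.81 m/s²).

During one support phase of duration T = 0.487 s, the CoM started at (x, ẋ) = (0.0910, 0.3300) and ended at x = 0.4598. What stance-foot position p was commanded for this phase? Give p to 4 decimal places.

p = 0.0251

ωT = 3.4780·0.487 = 1.693786; cosh(ωT) = 2.811930, sinh(ωT) = 2.628108
x(T) = p + (x₀−p)·cosh(ωT) + (ẋ₀/ω)·sinh(ωT) ⇒ p·(1 − cosh) = x(T) − x₀·cosh − (ẋ₀/ω)·sinh
numerator   = 0.4598 − (0.0910)·2.811930 − (0.3300/3.4780)·2.628108 = -0.045446
denominator = 1 − 2.811930 = -1.811930
p = -0.045446 / -1.811930 = 0.0251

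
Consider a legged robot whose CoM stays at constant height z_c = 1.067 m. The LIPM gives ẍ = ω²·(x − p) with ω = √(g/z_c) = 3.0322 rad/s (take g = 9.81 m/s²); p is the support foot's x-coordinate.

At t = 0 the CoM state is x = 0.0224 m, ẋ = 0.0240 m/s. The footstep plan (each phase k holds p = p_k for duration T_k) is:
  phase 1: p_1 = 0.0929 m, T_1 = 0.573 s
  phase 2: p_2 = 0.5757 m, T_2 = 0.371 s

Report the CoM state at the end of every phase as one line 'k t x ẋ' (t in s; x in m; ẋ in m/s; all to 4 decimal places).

phase 1: p=0.0929, T=0.573, ωT=1.737451, cosh=2.929403, sinh=2.753434; start (x,ẋ)=(0.022400, 0.024000) → end (x,ẋ)=(-0.091829, -0.518296)
phase 2: p=0.5757, T=0.371, ωT=1.124946, cosh=1.702361, sinh=1.377691; start (x,ẋ)=(-0.091829, -0.518296) → end (x,ẋ)=(-0.796165, -3.670886)

1 0.5730 -0.0918 -0.5183
2 0.9440 -0.7962 -3.6709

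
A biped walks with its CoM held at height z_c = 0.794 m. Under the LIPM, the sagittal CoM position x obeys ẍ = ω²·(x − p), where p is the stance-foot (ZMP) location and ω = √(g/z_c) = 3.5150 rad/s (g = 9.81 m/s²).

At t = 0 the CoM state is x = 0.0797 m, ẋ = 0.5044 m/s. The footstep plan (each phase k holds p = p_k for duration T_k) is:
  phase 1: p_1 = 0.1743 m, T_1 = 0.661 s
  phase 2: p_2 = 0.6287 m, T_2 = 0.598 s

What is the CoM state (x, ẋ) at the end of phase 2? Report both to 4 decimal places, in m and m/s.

x = 0.7831, ẋ = 0.7481

phase 1: p=0.1743, T=0.661, ωT=2.323415, cosh=5.154211, sinh=5.056273; start (x,ẋ)=(0.079700, 0.504400) → end (x,ẋ)=(0.412283, 0.918477)
phase 2: p=0.6287, T=0.598, ωT=2.101970, cosh=4.152244, sinh=4.030029; start (x,ẋ)=(0.412283, 0.918477) → end (x,ẋ)=(0.783140, 0.748078)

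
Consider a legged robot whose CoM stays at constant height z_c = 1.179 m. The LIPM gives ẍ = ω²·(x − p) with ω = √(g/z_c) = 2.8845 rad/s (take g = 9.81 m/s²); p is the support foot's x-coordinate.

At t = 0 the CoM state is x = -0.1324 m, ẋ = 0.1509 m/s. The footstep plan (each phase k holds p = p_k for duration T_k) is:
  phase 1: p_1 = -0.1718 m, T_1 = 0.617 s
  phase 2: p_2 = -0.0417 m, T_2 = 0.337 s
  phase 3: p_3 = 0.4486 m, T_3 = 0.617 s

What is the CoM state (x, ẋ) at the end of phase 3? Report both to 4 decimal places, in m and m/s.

x = 2.1905, ẋ = 5.2875

phase 1: p=-0.1718, T=0.617, ωT=1.779737, cosh=3.048488, sinh=2.879806; start (x,ẋ)=(-0.132400, 0.150900) → end (x,ẋ)=(0.098965, 0.787305)
phase 2: p=-0.0417, T=0.337, ωT=0.972077, cosh=1.510862, sinh=1.132566; start (x,ẋ)=(0.098965, 0.787305) → end (x,ẋ)=(0.479951, 1.649045)
phase 3: p=0.4486, T=0.617, ωT=1.779737, cosh=3.048488, sinh=2.879806; start (x,ẋ)=(0.479951, 1.649045) → end (x,ẋ)=(2.190536, 5.287524)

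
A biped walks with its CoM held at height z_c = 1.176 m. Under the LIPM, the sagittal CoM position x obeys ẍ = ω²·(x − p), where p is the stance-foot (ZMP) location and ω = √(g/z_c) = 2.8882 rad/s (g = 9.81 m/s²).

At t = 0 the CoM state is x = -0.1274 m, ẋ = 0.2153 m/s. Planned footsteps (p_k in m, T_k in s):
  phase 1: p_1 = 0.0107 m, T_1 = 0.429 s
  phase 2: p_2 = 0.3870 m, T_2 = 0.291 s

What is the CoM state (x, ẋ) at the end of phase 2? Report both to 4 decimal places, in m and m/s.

x = -0.3977, ẋ = -1.7208

phase 1: p=0.0107, T=0.429, ωT=1.239038, cosh=1.870976, sinh=1.581314; start (x,ẋ)=(-0.127400, 0.215300) → end (x,ẋ)=(-0.129803, -0.227902)
phase 2: p=0.3870, T=0.291, ωT=0.840466, cosh=1.374478, sinh=0.942969; start (x,ẋ)=(-0.129803, -0.227902) → end (x,ẋ)=(-0.397743, -1.720751)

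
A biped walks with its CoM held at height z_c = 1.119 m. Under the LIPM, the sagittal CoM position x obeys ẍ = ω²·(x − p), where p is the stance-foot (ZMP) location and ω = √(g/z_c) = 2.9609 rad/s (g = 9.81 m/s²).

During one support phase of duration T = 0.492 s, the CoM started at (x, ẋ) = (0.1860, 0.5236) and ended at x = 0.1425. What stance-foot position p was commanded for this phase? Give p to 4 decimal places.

ωT = 2.9609·0.492 = 1.456763; cosh(ωT) = 2.262516, sinh(ωT) = 2.029527
x(T) = p + (x₀−p)·cosh(ωT) + (ẋ₀/ω)·sinh(ωT) ⇒ p·(1 − cosh) = x(T) − x₀·cosh − (ẋ₀/ω)·sinh
numerator   = 0.1425 − (0.1860)·2.262516 − (0.5236/2.9609)·2.029527 = -0.637226
denominator = 1 − 2.262516 = -1.262516
p = -0.637226 / -1.262516 = 0.5047

p = 0.5047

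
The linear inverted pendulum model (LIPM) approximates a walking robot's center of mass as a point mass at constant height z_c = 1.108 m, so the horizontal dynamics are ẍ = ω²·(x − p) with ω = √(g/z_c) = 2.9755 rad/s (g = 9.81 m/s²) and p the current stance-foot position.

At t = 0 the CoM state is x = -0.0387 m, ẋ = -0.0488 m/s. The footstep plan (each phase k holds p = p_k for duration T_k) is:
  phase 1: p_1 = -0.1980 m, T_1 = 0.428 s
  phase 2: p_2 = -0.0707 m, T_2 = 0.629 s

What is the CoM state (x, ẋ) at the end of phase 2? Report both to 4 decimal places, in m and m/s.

phase 1: p=-0.1980, T=0.428, ωT=1.273514, cosh=1.926617, sinh=1.646770; start (x,ẋ)=(-0.038700, -0.048800) → end (x,ẋ)=(0.081902, 0.686546)
phase 2: p=-0.0707, T=0.629, ωT=1.871589, cosh=3.326248, sinh=3.172369; start (x,ẋ)=(0.081902, 0.686546) → end (x,ẋ)=(1.168862, 3.724091)

x = 1.1689, ẋ = 3.7241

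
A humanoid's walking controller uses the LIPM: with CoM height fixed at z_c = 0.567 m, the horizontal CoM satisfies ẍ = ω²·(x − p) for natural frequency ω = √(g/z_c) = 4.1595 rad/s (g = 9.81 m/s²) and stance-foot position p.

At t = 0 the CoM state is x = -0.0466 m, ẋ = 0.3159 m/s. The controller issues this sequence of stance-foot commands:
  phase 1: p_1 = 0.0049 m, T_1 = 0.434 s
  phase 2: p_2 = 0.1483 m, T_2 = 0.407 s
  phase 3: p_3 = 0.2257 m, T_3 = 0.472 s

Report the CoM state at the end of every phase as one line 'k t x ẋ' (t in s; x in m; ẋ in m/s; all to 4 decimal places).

phase 1: p=0.0049, T=0.434, ωT=1.805223, cosh=3.122883, sinh=2.958445; start (x,ẋ)=(-0.046600, 0.315900) → end (x,ẋ)=(0.068755, 0.352778)
phase 2: p=0.1483, T=0.407, ωT=1.692917, cosh=2.809646, sinh=2.625664; start (x,ẋ)=(0.068755, 0.352778) → end (x,ẋ)=(0.147497, 0.122438)
phase 3: p=0.2257, T=0.472, ωT=1.963284, cosh=3.631538, sinh=3.491141; start (x,ẋ)=(0.147497, 0.122438) → end (x,ẋ)=(0.044468, -0.690976)

1 0.4340 0.0688 0.3528
2 0.8410 0.1475 0.1224
3 1.3130 0.0445 -0.6910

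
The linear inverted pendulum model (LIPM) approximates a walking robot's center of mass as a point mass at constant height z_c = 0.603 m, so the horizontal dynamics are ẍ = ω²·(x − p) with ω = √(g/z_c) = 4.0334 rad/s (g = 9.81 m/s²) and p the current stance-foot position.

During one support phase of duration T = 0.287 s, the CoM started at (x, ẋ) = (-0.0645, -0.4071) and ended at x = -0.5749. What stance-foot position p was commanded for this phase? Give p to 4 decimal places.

p = 0.4242

ωT = 4.0334·0.287 = 1.157586; cosh(ωT) = 1.748243, sinh(ωT) = 1.433999
x(T) = p + (x₀−p)·cosh(ωT) + (ẋ₀/ω)·sinh(ωT) ⇒ p·(1 − cosh) = x(T) − x₀·cosh − (ẋ₀/ω)·sinh
numerator   = -0.5749 − (-0.0645)·1.748243 − (-0.4071/4.0334)·1.433999 = -0.317402
denominator = 1 − 1.748243 = -0.748243
p = -0.317402 / -0.748243 = 0.4242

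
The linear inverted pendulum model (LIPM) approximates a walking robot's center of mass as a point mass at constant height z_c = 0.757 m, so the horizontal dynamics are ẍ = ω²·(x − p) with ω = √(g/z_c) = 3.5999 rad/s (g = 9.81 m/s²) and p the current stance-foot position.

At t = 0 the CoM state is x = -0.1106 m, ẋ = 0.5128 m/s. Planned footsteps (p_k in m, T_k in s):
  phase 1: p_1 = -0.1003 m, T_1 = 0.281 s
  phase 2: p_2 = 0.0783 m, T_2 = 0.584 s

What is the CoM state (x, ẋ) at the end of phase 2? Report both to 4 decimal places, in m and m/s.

phase 1: p=-0.1003, T=0.281, ωT=1.011572, cosh=1.556784, sinh=1.193137; start (x,ẋ)=(-0.110600, 0.512800) → end (x,ẋ)=(0.053626, 0.754078)
phase 2: p=0.0783, T=0.584, ωT=2.102342, cosh=4.153742, sinh=4.031572; start (x,ẋ)=(0.053626, 0.754078) → end (x,ẋ)=(0.820310, 2.774140)

x = 0.8203, ẋ = 2.7741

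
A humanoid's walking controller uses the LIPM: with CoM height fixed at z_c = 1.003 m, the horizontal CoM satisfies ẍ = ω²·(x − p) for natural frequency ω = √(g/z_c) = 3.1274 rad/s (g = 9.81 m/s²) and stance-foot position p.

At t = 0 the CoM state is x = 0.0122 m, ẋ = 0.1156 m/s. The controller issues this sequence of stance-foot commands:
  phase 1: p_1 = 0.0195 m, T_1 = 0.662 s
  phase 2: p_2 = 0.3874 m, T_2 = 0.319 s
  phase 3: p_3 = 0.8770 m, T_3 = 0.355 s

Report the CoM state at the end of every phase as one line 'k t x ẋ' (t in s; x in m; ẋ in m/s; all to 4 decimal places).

phase 1: p=0.0195, T=0.662, ωT=2.070339, cosh=4.026826, sinh=3.900683; start (x,ẋ)=(0.012200, 0.115600) → end (x,ẋ)=(0.134287, 0.376448)
phase 2: p=0.3874, T=0.319, ωT=0.997641, cosh=1.540312, sinh=1.171564; start (x,ẋ)=(0.134287, 0.376448) → end (x,ẋ)=(0.138550, -0.347543)
phase 3: p=0.8770, T=0.355, ωT=1.110227, cosh=1.682266, sinh=1.352782; start (x,ẋ)=(0.138550, -0.347543) → end (x,ẋ)=(-0.515602, -3.708812)

1 0.6620 0.1343 0.3764
2 0.9810 0.1386 -0.3475
3 1.3360 -0.5156 -3.7088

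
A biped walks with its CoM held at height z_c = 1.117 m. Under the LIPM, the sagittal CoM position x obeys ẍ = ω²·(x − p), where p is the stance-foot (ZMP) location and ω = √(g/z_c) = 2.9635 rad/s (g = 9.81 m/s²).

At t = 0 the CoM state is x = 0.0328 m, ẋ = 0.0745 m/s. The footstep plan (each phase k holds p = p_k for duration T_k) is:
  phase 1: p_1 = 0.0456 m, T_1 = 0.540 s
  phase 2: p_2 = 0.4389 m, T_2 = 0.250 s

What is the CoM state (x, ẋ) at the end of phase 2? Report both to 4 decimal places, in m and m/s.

x = -0.0051, ẋ = -0.7493

phase 1: p=0.0456, T=0.540, ωT=1.600290, cosh=2.578153, sinh=2.376316; start (x,ẋ)=(0.032800, 0.074500) → end (x,ẋ)=(0.072338, 0.101932)
phase 2: p=0.4389, T=0.250, ωT=0.740875, cosh=1.287233, sinh=0.810537; start (x,ẋ)=(0.072338, 0.101932) → end (x,ẋ)=(-0.005071, -0.749280)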